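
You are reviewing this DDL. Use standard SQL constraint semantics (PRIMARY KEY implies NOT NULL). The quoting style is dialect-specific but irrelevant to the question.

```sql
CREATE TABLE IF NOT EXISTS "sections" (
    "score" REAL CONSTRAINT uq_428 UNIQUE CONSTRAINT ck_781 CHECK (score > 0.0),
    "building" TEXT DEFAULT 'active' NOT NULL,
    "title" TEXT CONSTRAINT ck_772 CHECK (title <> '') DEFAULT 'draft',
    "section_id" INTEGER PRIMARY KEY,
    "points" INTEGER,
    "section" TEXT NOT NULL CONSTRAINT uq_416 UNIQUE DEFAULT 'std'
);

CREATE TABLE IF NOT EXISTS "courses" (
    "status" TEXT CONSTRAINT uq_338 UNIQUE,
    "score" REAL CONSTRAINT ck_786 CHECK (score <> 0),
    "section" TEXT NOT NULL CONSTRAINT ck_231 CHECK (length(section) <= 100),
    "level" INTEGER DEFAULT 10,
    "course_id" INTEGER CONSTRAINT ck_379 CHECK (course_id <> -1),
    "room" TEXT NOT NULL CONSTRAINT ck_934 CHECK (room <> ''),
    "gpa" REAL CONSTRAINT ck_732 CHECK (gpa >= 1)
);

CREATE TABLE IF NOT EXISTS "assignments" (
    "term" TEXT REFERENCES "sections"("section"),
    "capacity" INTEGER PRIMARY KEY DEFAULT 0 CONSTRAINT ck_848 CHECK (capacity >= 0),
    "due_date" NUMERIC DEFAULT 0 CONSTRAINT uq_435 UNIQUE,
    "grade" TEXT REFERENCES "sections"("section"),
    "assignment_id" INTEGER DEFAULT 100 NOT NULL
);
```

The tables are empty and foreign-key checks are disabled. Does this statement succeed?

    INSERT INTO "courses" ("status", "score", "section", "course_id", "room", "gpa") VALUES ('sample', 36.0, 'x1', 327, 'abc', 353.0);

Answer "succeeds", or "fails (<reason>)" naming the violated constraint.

succeeds

NOT NULL columns: room is supplied; section is supplied.
CHECK constraints: 36.0 satisfies (score <> 0); 'x1' satisfies (length(section) <= 100); 327 satisfies (course_id <> -1); 'abc' satisfies (room <> ''); 353.0 satisfies (gpa >= 1).
No constraint is violated.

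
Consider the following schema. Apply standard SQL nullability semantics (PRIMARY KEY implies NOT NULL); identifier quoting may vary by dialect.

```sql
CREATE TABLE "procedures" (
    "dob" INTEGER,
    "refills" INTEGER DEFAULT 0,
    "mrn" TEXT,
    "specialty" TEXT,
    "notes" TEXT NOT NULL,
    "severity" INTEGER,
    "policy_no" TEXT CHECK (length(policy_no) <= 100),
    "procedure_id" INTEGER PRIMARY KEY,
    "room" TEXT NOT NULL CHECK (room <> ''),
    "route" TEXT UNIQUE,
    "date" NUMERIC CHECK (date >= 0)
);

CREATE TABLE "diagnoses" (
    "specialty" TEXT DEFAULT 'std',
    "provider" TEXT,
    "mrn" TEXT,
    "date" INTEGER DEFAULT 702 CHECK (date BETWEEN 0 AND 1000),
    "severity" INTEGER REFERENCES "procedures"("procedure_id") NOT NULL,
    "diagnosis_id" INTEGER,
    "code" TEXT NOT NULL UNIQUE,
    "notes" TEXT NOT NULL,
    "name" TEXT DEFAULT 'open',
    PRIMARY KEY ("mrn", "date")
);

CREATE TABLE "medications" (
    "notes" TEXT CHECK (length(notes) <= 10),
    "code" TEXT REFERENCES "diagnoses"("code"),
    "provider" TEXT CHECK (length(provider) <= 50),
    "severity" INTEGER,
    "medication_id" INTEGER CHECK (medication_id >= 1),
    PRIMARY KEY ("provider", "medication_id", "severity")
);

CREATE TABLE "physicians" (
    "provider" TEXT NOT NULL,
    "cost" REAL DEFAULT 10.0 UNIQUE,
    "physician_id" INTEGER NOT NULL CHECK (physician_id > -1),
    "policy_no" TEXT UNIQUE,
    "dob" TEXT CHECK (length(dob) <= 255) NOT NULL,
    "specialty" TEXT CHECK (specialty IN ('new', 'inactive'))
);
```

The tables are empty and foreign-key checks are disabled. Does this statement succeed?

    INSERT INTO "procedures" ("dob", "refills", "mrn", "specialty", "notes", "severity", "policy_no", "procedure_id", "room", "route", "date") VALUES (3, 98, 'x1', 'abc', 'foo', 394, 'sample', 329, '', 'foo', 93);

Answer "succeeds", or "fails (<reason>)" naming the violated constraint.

fails (CHECK on room)

The value '' for room violates CHECK (room <> '').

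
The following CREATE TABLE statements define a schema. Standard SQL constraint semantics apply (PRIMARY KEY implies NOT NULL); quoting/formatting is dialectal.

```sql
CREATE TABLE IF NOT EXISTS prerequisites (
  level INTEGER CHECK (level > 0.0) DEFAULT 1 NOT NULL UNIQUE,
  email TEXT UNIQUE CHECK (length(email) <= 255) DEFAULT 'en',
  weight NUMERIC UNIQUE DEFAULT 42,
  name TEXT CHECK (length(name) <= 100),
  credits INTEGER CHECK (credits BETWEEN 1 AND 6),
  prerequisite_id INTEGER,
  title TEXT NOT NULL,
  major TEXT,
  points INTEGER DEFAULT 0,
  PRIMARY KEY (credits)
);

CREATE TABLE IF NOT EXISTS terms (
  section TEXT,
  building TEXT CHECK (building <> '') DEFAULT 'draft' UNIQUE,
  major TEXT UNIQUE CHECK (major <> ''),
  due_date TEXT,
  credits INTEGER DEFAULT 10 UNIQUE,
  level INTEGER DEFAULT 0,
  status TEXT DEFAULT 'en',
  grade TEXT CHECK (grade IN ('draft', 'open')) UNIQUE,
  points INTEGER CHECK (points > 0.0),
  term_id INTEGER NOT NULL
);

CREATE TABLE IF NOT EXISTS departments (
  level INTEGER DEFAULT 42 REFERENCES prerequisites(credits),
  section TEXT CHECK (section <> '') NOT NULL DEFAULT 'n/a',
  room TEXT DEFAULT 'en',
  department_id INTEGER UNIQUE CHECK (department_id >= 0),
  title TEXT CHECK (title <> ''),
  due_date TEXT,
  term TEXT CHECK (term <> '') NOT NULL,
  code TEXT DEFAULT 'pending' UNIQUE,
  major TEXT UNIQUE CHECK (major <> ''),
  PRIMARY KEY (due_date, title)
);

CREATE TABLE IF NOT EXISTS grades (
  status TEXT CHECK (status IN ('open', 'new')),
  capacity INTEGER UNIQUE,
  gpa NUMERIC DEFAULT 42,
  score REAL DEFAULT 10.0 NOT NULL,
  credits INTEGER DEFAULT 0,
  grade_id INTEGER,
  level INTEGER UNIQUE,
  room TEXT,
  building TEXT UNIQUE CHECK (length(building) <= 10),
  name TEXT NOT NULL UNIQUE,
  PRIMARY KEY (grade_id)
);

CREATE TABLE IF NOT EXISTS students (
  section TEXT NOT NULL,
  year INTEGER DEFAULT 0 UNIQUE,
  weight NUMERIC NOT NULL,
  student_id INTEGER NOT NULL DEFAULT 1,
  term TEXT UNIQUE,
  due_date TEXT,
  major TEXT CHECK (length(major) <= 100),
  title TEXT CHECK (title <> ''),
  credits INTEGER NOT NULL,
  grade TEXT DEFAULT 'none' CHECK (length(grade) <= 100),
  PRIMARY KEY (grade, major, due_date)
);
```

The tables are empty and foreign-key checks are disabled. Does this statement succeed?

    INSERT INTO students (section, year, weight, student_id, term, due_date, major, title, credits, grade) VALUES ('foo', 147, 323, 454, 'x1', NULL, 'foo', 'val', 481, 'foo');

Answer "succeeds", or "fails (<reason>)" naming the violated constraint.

due_date is explicitly set to NULL, but due_date is part of the PRIMARY KEY (implied NOT NULL).

fails (NOT NULL on due_date)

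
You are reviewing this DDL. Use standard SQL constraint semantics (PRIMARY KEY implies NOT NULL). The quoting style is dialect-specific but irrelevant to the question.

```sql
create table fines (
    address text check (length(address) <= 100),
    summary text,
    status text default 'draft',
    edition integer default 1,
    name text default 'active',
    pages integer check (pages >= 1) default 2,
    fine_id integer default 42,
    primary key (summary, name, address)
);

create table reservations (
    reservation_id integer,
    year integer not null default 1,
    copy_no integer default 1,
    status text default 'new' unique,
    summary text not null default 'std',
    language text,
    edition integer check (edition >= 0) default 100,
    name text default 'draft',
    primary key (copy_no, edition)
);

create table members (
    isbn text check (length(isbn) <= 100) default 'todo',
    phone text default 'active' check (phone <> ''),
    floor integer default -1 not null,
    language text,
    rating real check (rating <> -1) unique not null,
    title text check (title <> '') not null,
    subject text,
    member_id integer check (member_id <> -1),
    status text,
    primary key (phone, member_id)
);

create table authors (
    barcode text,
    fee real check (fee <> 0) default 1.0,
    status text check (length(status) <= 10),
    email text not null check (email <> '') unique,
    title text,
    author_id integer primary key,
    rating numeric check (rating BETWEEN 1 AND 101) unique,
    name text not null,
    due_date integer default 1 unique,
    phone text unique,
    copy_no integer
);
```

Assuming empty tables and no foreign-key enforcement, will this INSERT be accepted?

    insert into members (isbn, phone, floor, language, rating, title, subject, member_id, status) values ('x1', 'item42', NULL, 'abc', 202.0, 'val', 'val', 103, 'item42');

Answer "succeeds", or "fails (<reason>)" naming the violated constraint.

floor is explicitly set to NULL, but floor is declared NOT NULL.

fails (NOT NULL on floor)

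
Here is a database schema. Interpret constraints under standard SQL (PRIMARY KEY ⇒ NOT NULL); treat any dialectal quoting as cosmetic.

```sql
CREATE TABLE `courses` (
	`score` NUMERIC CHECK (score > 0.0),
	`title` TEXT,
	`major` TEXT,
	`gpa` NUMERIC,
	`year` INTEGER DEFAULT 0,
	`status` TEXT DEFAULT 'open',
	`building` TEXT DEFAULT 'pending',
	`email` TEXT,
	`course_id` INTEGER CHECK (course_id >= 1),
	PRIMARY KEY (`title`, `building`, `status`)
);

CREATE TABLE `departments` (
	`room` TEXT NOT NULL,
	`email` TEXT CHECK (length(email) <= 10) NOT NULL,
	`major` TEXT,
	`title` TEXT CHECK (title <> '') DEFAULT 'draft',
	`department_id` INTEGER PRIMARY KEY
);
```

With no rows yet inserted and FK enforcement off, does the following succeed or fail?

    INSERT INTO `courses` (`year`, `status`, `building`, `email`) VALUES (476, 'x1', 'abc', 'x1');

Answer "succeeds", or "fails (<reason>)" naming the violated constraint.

fails (NOT NULL on title)

title is omitted from the column list and has no DEFAULT, so it would receive NULL.
But title is part of the PRIMARY KEY (implied NOT NULL).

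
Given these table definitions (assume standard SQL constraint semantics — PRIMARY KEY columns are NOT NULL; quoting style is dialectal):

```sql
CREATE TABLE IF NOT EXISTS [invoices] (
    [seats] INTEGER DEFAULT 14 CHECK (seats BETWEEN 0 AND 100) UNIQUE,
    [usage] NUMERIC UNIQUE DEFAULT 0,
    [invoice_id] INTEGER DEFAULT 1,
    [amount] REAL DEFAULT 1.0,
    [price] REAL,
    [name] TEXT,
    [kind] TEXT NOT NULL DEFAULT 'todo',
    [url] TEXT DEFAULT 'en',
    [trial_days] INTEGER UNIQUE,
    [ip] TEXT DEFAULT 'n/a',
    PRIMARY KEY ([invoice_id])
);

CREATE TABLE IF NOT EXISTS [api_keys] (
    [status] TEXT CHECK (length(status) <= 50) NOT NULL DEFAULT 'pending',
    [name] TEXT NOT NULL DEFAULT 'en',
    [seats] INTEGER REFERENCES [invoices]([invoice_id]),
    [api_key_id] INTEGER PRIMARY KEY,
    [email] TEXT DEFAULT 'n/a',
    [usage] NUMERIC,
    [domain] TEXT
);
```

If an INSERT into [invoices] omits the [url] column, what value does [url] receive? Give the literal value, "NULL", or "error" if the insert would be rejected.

url has an explicit DEFAULT 'en'.
When the column is omitted from an INSERT, that default is used.

'en'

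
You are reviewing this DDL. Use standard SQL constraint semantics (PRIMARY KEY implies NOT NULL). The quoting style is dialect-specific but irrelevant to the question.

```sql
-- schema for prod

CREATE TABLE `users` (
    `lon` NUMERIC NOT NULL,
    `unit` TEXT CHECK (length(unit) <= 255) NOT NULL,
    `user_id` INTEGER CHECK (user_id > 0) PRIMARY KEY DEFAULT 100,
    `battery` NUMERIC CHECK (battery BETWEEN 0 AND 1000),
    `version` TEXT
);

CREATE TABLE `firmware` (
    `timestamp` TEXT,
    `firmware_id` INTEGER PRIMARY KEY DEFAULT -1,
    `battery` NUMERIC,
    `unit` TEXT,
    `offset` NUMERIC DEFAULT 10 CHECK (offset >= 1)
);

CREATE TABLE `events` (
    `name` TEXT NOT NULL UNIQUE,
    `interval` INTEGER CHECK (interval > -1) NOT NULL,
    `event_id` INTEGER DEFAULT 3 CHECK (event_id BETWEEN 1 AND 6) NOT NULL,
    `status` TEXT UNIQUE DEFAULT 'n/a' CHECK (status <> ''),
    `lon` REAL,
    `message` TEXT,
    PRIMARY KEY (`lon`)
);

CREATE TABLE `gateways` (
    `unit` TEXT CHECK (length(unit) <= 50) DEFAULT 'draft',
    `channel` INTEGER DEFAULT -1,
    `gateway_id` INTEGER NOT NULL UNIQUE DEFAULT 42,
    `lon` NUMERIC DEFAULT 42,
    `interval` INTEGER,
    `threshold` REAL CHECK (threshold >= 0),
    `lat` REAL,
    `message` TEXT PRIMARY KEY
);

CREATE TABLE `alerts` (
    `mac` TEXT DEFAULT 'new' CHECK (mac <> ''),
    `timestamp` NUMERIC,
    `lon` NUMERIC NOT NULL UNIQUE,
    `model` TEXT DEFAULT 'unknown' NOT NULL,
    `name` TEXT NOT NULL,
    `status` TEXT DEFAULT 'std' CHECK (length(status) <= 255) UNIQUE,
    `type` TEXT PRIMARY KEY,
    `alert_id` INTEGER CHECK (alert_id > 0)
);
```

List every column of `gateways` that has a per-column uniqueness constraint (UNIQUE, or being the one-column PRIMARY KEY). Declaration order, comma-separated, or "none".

gateway_id, message

- unit: no UNIQUE or single-column PK constraint.
- channel: no UNIQUE or single-column PK constraint.
- gateway_id: declared UNIQUE → unique.
- lon: no UNIQUE or single-column PK constraint.
- interval: no UNIQUE or single-column PK constraint.
- threshold: no UNIQUE or single-column PK constraint.
- lat: no UNIQUE or single-column PK constraint.
- message: single-column PRIMARY KEY → unique.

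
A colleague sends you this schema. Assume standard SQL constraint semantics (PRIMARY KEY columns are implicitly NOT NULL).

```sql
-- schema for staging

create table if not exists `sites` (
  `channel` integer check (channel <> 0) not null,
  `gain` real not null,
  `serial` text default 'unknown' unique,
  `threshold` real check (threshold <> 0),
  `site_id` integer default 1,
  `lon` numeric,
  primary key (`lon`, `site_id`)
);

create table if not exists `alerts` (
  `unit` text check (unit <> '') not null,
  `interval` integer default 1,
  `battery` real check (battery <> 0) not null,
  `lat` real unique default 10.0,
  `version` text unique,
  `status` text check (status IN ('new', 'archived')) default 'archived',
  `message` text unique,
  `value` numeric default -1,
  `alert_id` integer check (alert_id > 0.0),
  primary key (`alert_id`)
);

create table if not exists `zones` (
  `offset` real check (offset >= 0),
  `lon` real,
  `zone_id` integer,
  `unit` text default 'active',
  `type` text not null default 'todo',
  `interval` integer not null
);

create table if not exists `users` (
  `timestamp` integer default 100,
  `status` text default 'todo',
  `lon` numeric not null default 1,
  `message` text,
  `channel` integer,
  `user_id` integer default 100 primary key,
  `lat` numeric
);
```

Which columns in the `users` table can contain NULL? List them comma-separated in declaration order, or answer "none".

- timestamp: DEFAULT only fills an omitted column; an explicit NULL is still allowed → nullable.
- status: DEFAULT only fills an omitted column; an explicit NULL is still allowed → nullable.
- lon: declared NOT NULL → not nullable.
- message: no NOT NULL constraint applies → nullable.
- channel: no NOT NULL constraint applies → nullable.
- user_id: part of the PRIMARY KEY, which implies NOT NULL → not nullable.
- lat: no NOT NULL constraint applies → nullable.

timestamp, status, message, channel, lat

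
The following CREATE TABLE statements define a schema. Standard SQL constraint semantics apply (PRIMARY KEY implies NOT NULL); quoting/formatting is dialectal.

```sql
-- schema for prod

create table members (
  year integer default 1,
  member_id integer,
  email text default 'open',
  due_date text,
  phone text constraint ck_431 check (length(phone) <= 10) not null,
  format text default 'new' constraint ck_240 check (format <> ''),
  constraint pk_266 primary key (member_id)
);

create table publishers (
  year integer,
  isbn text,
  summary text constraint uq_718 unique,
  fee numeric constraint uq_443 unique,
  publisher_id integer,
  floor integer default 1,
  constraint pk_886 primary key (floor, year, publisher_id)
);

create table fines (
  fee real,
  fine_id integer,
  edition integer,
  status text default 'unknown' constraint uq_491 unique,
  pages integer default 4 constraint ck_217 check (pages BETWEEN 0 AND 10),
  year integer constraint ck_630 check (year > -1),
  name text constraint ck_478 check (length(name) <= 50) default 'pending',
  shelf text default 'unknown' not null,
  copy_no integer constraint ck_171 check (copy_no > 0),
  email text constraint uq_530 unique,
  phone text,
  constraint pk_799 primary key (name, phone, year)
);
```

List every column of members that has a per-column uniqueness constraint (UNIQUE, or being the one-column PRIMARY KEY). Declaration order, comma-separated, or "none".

- year: no UNIQUE or single-column PK constraint.
- member_id: single-column PRIMARY KEY → unique.
- email: no UNIQUE or single-column PK constraint.
- due_date: no UNIQUE or single-column PK constraint.
- phone: no UNIQUE or single-column PK constraint.
- format: no UNIQUE or single-column PK constraint.

member_id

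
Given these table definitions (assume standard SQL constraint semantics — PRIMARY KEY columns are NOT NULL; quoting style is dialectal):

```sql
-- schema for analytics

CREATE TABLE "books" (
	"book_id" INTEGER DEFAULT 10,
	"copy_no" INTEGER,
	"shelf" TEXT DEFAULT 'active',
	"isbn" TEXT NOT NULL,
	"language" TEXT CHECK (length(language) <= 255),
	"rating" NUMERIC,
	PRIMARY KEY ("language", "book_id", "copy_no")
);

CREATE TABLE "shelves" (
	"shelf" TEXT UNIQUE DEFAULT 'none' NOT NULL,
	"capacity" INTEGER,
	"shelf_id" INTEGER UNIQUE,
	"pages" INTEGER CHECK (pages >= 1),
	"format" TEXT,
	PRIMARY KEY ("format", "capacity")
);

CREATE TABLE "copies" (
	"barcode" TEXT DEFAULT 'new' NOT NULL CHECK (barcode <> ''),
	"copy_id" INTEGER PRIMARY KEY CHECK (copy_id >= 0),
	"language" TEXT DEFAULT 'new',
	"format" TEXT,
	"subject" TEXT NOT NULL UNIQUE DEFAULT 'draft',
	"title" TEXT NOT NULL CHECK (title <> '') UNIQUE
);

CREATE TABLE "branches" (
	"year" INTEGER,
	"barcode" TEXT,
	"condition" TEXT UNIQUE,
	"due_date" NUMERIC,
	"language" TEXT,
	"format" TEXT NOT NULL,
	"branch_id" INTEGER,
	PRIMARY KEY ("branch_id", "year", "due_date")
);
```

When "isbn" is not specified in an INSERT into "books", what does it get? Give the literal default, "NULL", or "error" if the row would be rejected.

isbn has no DEFAULT clause.
Omitting it would insert NULL, but it is declared NOT NULL, so the INSERT fails.

error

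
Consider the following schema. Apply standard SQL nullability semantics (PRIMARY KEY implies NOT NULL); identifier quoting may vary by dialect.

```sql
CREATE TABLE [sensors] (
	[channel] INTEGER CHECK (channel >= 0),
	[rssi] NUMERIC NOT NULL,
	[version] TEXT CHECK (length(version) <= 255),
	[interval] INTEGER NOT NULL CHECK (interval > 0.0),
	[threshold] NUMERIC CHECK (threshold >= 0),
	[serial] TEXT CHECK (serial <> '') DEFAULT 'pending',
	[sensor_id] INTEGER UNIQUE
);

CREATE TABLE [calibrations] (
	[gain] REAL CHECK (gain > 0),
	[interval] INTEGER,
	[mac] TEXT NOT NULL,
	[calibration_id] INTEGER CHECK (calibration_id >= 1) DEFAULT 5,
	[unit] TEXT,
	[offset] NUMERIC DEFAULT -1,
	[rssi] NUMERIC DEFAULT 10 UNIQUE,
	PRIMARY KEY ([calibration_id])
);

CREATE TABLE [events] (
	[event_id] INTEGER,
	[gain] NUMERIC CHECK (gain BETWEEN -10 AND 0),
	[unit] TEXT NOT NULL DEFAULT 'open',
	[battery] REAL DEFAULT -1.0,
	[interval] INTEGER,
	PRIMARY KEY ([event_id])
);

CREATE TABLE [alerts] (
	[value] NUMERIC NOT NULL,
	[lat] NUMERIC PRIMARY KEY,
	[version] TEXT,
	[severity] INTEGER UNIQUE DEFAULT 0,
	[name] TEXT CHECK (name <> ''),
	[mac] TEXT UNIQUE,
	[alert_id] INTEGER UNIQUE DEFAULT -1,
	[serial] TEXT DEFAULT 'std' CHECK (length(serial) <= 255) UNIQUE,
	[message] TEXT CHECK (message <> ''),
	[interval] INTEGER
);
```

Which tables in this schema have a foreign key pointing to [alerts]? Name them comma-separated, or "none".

none

No REFERENCES clause anywhere in the schema names alerts.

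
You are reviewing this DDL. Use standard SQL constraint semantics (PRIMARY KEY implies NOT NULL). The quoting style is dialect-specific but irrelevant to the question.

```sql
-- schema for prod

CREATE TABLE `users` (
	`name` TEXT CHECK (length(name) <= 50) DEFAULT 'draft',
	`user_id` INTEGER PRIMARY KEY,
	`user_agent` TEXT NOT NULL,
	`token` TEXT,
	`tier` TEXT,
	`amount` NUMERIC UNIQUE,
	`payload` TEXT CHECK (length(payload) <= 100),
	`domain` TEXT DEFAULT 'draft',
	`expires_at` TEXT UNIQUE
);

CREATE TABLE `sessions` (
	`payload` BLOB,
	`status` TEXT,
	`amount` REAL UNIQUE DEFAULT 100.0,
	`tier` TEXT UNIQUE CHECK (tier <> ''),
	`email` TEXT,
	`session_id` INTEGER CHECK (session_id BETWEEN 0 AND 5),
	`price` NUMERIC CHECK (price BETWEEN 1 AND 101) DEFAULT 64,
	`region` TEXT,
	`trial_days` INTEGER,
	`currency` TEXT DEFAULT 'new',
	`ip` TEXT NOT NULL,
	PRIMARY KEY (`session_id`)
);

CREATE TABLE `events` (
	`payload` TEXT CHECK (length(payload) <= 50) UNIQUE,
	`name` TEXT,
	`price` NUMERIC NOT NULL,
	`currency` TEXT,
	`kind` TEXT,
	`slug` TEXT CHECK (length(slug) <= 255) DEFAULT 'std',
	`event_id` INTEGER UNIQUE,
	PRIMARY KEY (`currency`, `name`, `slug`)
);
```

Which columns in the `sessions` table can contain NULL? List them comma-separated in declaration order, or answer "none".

- payload: no NOT NULL constraint applies → nullable.
- status: no NOT NULL constraint applies → nullable.
- amount: UNIQUE does not imply NOT NULL → nullable.
- tier: CHECK does not forbid NULL (a CHECK constraint passes when its expression is NULL) → nullable.
- email: no NOT NULL constraint applies → nullable.
- session_id: part of the PRIMARY KEY, which implies NOT NULL → not nullable.
- price: CHECK does not forbid NULL (a CHECK constraint passes when its expression is NULL) → nullable.
- region: no NOT NULL constraint applies → nullable.
- trial_days: no NOT NULL constraint applies → nullable.
- currency: DEFAULT only fills an omitted column; an explicit NULL is still allowed → nullable.
- ip: declared NOT NULL → not nullable.

payload, status, amount, tier, email, price, region, trial_days, currency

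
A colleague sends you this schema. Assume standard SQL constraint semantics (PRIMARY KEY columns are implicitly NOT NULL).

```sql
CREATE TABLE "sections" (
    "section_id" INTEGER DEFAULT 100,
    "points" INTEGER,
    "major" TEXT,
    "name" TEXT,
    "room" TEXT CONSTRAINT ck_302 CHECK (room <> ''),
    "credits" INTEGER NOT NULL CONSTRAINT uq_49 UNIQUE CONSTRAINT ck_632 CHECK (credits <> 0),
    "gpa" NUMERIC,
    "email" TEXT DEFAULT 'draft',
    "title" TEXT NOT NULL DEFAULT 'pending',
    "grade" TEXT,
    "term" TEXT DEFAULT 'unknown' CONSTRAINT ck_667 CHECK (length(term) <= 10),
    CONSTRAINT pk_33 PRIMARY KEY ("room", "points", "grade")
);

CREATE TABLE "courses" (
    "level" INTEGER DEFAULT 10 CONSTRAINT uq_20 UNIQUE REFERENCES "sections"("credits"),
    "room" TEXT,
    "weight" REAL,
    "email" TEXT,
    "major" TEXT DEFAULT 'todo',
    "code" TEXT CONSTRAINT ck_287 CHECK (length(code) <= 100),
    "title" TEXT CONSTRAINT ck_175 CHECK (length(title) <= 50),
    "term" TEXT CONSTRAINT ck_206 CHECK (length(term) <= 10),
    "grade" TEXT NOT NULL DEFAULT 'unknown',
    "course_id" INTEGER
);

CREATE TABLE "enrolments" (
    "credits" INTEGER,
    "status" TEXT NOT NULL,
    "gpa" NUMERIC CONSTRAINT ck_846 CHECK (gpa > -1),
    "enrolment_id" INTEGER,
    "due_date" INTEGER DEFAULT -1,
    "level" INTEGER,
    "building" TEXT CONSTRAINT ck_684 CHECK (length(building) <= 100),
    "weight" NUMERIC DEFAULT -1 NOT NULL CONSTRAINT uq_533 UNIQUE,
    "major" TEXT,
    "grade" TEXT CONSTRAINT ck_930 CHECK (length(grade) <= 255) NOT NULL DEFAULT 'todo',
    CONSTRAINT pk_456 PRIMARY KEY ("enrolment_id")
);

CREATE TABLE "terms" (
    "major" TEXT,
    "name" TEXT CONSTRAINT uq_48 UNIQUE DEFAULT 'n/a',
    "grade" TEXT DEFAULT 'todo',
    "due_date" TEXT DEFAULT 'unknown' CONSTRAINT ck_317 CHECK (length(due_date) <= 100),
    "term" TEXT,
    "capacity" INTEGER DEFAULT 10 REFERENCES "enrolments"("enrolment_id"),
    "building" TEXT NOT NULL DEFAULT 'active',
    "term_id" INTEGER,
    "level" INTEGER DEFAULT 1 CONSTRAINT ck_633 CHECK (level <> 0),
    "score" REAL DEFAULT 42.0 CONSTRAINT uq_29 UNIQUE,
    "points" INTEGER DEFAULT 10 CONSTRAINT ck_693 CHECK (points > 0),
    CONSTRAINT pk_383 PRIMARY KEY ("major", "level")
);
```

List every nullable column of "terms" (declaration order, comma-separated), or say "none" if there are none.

- major: part of the PRIMARY KEY, which implies NOT NULL → not nullable.
- name: UNIQUE does not imply NOT NULL → nullable.
- grade: DEFAULT only fills an omitted column; an explicit NULL is still allowed → nullable.
- due_date: CHECK does not forbid NULL (a CHECK constraint passes when its expression is NULL) → nullable.
- term: no NOT NULL constraint applies → nullable.
- capacity: a foreign key column may be NULL unless separately constrained → nullable.
- building: declared NOT NULL → not nullable.
- term_id: no NOT NULL constraint applies → nullable.
- level: part of the PRIMARY KEY, which implies NOT NULL → not nullable.
- score: UNIQUE does not imply NOT NULL → nullable.
- points: CHECK does not forbid NULL (a CHECK constraint passes when its expression is NULL) → nullable.

name, grade, due_date, term, capacity, term_id, score, points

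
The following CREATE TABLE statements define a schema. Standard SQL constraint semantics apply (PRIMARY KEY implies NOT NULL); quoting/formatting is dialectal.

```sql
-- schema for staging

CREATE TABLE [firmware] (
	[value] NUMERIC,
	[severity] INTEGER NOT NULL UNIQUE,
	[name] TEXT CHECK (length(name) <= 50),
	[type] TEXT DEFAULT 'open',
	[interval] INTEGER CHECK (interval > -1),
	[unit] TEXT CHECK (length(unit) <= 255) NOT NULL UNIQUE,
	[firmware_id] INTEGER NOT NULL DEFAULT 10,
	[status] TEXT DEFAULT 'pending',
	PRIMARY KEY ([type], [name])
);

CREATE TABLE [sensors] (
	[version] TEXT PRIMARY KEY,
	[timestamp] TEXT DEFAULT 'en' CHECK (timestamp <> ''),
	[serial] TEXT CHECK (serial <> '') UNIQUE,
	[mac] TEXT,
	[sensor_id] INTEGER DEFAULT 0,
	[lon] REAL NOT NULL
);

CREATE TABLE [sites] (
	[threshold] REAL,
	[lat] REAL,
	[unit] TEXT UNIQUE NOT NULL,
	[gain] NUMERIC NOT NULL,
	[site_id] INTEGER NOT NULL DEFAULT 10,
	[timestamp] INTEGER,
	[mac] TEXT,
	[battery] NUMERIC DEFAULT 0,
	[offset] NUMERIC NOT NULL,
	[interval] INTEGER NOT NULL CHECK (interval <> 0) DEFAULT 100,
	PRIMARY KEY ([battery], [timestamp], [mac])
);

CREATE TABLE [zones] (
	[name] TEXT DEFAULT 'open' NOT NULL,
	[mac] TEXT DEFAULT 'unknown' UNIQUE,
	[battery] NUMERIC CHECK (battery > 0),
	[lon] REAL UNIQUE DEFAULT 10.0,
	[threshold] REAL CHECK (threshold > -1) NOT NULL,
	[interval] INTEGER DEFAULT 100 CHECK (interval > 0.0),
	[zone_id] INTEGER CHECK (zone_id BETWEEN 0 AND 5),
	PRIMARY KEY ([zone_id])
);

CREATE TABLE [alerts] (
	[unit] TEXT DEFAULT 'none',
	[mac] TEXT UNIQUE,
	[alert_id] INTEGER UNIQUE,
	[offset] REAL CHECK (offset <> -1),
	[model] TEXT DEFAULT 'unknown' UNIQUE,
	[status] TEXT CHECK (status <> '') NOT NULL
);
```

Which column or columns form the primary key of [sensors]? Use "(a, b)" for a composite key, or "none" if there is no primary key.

version

version is declared PRIMARY KEY inline on the column.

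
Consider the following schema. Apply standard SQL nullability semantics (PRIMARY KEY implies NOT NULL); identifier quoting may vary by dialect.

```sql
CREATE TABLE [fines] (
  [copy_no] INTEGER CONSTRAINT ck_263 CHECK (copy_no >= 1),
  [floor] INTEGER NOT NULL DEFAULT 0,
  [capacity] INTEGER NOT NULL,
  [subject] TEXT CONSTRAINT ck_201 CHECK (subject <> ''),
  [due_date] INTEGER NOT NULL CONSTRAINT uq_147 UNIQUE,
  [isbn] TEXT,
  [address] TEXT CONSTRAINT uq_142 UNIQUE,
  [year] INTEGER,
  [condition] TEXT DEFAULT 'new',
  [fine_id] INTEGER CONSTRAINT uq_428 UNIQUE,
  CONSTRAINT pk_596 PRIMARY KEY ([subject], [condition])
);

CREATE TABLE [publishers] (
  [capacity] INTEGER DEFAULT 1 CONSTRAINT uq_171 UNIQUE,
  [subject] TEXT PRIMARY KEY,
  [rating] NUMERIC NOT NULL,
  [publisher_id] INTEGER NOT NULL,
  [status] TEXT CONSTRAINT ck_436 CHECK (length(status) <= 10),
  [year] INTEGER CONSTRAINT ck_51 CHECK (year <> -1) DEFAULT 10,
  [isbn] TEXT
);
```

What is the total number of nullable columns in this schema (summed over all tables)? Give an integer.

9

fines: 5 nullable (copy_no, isbn, address, year, fine_id — PK (subject, condition) and explicit NOT NULL columns excluded).
publishers: 4 nullable (capacity, status, year, isbn — PK (subject) and explicit NOT NULL columns excluded).
Total: 5 + 4 = 9.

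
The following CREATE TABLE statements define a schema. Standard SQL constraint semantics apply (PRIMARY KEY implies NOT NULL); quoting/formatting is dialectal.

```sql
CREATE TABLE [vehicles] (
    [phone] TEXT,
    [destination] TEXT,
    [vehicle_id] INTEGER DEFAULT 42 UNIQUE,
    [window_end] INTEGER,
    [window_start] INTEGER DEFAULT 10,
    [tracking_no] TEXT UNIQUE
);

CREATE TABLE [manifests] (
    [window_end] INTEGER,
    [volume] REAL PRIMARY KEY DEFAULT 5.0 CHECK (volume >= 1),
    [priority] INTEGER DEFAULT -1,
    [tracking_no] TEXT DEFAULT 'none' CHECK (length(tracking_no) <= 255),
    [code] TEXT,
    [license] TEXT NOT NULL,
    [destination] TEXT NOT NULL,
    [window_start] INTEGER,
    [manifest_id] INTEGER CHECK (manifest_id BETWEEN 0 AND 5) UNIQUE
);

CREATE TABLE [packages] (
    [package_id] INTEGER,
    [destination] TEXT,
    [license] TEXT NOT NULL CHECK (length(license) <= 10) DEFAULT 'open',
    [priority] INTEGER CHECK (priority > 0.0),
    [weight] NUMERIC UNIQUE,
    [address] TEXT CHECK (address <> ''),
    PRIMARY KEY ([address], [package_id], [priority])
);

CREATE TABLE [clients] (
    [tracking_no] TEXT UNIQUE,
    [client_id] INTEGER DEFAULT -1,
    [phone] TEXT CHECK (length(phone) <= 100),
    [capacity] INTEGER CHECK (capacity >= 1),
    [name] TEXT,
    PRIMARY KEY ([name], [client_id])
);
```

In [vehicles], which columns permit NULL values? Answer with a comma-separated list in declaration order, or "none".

- phone: no NOT NULL constraint applies → nullable.
- destination: no NOT NULL constraint applies → nullable.
- vehicle_id: UNIQUE does not imply NOT NULL → nullable.
- window_end: no NOT NULL constraint applies → nullable.
- window_start: DEFAULT only fills an omitted column; an explicit NULL is still allowed → nullable.
- tracking_no: UNIQUE does not imply NOT NULL → nullable.

phone, destination, vehicle_id, window_end, window_start, tracking_no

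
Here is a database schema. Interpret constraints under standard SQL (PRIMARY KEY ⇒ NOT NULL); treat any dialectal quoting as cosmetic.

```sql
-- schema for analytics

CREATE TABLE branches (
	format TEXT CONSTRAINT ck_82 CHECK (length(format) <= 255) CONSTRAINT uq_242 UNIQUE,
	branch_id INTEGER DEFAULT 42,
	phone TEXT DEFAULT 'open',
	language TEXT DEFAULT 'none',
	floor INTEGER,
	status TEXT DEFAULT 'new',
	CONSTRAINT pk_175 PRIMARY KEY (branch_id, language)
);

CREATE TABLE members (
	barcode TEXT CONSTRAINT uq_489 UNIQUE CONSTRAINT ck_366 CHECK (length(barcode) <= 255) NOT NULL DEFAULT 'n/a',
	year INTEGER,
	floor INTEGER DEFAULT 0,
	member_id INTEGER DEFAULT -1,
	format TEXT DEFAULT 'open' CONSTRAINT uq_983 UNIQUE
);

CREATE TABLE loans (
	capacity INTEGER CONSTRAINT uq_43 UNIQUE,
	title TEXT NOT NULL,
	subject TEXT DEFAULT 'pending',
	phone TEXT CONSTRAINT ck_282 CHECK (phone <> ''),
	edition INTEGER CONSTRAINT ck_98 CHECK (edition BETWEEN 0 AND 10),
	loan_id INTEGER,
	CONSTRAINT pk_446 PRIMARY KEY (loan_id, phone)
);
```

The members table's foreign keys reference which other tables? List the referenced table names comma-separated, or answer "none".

none

No column in members has a REFERENCES clause.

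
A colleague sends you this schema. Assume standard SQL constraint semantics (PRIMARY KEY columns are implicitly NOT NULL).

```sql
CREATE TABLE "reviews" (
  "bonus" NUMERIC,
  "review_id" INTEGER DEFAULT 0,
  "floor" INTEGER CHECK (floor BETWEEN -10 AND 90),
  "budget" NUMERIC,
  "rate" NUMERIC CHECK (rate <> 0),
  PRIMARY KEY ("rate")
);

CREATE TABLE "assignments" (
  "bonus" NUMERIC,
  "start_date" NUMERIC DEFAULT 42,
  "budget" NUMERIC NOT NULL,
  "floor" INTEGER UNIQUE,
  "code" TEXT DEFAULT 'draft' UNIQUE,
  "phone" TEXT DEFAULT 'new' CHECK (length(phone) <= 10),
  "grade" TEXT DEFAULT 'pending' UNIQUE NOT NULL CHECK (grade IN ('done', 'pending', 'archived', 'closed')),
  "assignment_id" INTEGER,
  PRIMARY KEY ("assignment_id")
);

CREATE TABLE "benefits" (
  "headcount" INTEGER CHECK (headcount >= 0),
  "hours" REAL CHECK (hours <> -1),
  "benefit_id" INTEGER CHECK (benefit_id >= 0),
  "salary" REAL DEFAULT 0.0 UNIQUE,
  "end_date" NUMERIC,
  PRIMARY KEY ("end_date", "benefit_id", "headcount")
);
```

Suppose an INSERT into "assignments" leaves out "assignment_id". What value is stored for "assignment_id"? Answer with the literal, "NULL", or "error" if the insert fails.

assignment_id has no DEFAULT clause.
Omitting it would insert NULL, but it is part of the PRIMARY KEY, so the INSERT fails.

error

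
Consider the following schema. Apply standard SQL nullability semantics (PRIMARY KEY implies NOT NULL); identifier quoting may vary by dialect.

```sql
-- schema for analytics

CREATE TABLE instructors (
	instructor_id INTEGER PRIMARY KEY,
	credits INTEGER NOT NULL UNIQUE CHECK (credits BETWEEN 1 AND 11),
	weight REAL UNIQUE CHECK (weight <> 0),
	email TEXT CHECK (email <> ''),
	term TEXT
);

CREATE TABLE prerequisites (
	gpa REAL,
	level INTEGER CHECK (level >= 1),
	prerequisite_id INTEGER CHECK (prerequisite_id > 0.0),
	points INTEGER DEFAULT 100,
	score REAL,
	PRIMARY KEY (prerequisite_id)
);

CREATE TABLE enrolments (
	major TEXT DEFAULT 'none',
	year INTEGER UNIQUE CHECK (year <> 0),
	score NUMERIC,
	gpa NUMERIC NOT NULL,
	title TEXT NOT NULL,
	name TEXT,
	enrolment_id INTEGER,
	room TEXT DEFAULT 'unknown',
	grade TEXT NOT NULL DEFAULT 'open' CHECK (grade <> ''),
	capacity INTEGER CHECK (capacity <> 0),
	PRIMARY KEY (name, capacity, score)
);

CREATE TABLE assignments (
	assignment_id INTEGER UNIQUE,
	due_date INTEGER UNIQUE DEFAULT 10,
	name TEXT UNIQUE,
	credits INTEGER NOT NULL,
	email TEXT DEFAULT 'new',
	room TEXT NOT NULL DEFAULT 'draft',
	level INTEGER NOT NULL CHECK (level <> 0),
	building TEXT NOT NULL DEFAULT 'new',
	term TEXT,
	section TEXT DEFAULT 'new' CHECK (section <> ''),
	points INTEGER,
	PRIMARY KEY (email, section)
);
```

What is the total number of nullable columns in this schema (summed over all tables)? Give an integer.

instructors: 3 nullable (weight, email, term — PK (instructor_id) and explicit NOT NULL columns excluded).
prerequisites: 4 nullable (gpa, level, points, score — PK (prerequisite_id) and explicit NOT NULL columns excluded).
enrolments: 4 nullable (major, year, enrolment_id, room — PK (name, capacity, score) and explicit NOT NULL columns excluded).
assignments: 5 nullable (assignment_id, due_date, name, term, points — PK (email, section) and explicit NOT NULL columns excluded).
Total: 3 + 4 + 4 + 5 = 16.

16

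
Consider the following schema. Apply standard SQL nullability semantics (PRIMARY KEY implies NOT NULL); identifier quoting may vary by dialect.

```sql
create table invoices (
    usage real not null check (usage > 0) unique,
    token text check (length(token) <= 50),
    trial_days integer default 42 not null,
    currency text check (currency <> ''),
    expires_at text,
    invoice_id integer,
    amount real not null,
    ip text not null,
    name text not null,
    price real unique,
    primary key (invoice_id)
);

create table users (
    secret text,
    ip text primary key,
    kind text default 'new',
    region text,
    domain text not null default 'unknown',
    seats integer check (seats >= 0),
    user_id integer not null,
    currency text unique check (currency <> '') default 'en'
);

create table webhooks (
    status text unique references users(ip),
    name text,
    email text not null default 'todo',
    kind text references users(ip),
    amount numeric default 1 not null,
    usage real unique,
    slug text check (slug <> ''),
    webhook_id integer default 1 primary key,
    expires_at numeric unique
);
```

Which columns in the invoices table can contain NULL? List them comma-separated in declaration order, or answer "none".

- usage: declared NOT NULL → not nullable.
- token: CHECK does not forbid NULL (a CHECK constraint passes when its expression is NULL) → nullable.
- trial_days: declared NOT NULL → not nullable.
- currency: CHECK does not forbid NULL (a CHECK constraint passes when its expression is NULL) → nullable.
- expires_at: no NOT NULL constraint applies → nullable.
- invoice_id: part of the PRIMARY KEY, which implies NOT NULL → not nullable.
- amount: declared NOT NULL → not nullable.
- ip: declared NOT NULL → not nullable.
- name: declared NOT NULL → not nullable.
- price: UNIQUE does not imply NOT NULL → nullable.

token, currency, expires_at, price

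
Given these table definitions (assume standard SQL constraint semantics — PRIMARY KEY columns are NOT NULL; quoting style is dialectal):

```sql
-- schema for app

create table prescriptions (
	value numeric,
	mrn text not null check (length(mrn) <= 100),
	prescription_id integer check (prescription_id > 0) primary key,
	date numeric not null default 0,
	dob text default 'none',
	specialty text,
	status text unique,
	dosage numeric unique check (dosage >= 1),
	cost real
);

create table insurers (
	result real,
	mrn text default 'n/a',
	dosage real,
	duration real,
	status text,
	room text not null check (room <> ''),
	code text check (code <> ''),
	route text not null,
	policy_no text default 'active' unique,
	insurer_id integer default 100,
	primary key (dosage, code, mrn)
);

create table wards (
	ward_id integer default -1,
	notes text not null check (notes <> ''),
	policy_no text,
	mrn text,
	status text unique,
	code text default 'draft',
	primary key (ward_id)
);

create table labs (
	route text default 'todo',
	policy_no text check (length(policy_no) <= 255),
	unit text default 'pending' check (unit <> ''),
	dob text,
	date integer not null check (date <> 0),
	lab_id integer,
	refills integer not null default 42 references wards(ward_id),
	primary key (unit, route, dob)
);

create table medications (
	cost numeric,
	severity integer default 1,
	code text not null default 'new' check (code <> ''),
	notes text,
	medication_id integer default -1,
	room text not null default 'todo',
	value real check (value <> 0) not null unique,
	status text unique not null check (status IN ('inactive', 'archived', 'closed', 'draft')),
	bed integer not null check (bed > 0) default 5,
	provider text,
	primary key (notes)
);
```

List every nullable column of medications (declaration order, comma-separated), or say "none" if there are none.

- cost: no NOT NULL constraint applies → nullable.
- severity: DEFAULT only fills an omitted column; an explicit NULL is still allowed → nullable.
- code: declared NOT NULL → not nullable.
- notes: part of the PRIMARY KEY, which implies NOT NULL → not nullable.
- medication_id: DEFAULT only fills an omitted column; an explicit NULL is still allowed → nullable.
- room: declared NOT NULL → not nullable.
- value: declared NOT NULL → not nullable.
- status: declared NOT NULL → not nullable.
- bed: declared NOT NULL → not nullable.
- provider: no NOT NULL constraint applies → nullable.

cost, severity, medication_id, provider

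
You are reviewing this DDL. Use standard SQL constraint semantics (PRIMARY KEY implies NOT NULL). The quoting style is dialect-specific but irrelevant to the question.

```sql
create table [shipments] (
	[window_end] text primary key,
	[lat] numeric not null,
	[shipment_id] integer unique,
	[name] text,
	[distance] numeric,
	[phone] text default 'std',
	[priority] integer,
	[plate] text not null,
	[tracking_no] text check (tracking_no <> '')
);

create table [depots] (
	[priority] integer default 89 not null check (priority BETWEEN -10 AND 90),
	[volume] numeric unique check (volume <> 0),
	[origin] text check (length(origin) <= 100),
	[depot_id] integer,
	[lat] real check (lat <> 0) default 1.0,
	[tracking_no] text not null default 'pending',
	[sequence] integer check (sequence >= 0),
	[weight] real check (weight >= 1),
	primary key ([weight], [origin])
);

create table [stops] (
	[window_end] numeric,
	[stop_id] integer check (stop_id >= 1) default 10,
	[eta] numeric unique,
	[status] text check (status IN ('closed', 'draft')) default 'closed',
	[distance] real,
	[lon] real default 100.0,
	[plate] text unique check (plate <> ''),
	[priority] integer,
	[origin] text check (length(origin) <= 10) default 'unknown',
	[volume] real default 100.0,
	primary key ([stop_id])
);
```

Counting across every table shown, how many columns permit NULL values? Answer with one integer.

shipments: 6 nullable (shipment_id, name, distance, phone, priority, tracking_no — PK (window_end) and explicit NOT NULL columns excluded).
depots: 4 nullable (volume, depot_id, lat, sequence — PK (weight, origin) and explicit NOT NULL columns excluded).
stops: 9 nullable (window_end, eta, status, distance, lon, plate, priority, origin, volume — PK (stop_id) and explicit NOT NULL columns excluded).
Total: 6 + 4 + 9 = 19.

19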